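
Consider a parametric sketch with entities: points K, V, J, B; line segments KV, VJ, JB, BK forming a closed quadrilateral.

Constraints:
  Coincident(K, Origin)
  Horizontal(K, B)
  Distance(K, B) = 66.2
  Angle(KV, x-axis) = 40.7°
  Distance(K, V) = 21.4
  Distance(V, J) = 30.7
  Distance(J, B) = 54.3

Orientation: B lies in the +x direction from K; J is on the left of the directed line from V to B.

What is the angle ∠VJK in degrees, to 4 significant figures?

8.710°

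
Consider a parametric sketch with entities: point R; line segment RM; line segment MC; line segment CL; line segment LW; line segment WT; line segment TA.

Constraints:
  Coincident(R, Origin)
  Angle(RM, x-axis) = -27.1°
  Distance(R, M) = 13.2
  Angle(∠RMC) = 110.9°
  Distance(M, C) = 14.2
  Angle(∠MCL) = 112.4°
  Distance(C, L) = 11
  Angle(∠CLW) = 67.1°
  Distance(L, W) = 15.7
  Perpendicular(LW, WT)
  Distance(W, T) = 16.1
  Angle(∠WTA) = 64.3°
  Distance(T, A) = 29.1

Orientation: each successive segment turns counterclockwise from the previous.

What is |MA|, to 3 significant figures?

29.7

R is at the origin; RM runs at -27.1° with length 13.2, so M = (11.8, -6.01). ∠RMC = 110.9° gives MC at 42.0° from the x-axis; with |MC| = 14.2, C = (22.3, 3.49). ∠MCL = 112.4° gives CL at 110° from the x-axis; with |CL| = 11.0, L = (18.6, 13.9). ∠CLW = 67.1° gives LW at -138° from the x-axis; with |LW| = 15.7, W = (7.04, 3.24). LW ⟂ WT, so WT runs at -47.5°; with |WT| = 16.1, T = (17.9, -8.63). ∠WTA = 64.3° gives TA at 68.2° from the x-axis; with |TA| = 29.1, A = (28.7, 18.4). Then |MA| = |A − M| = 29.7.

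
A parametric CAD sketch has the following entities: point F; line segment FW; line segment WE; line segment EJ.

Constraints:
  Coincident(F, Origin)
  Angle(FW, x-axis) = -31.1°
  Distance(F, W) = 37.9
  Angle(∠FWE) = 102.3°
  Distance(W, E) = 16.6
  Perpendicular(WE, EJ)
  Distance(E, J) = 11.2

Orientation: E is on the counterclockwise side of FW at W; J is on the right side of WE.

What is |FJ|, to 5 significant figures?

54.175

F is at the origin; FW runs at -31.1° with length 37.9, so W = 37.9·(cos -31.1°, sin -31.1°) = (32.453, -19.577). ∠FWE = 102.3°, so WE runs at -31.1° + (180° − 102.3°) = 46.600° from the x-axis; with |WE| = 16.6, E = W + 16.6·(cos 46.600°, sin 46.600°) = (43.858, -7.5155). The perpendicularity gives EJ at right angles to WE; with |EJ| = 11.2 on the right of WE, J = E + 11.2·(0.72657, -0.68709) = (51.996, -15.211). Then |FJ| = |J − F| = 54.175.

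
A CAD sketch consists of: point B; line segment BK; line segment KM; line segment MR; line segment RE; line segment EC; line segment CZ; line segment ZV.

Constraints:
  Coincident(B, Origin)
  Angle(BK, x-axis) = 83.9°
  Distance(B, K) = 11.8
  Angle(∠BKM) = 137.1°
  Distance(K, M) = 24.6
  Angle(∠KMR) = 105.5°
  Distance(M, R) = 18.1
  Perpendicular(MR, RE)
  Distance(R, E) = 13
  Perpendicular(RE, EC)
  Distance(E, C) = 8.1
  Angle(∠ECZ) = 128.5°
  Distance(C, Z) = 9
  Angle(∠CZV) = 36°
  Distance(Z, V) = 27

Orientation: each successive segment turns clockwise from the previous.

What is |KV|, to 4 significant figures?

38.46

∠ECZ = 128.5° gives CZ at 95.00° from the x-axis; with |CZ| = 9.0, Z = (20.20, 20.48). ∠CZV = 36.0° gives ZV at -49.00° from the x-axis; with |ZV| = 27.0, V = (37.91, 0.1009). Then |KV| = |V − K| = 38.46.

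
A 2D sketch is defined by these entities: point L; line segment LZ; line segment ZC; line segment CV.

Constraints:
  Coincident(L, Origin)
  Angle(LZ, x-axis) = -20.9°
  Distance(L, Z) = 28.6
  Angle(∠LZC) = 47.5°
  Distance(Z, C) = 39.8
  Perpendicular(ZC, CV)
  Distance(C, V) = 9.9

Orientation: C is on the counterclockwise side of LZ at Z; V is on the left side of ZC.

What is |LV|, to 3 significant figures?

23.3

L is at the origin; LZ runs at -20.9° with length 28.6, so Z = 28.6·(cos -20.9°, sin -20.9°) = (26.7, -10.2). ∠LZC = 47.5°, so ZC runs at -20.9° + (180° − 47.5°) = 112° from the x-axis; with |ZC| = 39.8, C = Z + 39.8·(cos 112°, sin 112°) = (12.1, 26.8). ZC is perpendicular to CV; with |CV| = 9.9 on the left of ZC, V = C + 9.9·(-0.930, -0.368) = (2.86, 23.2). Then |LV| = |V − L| = 23.3.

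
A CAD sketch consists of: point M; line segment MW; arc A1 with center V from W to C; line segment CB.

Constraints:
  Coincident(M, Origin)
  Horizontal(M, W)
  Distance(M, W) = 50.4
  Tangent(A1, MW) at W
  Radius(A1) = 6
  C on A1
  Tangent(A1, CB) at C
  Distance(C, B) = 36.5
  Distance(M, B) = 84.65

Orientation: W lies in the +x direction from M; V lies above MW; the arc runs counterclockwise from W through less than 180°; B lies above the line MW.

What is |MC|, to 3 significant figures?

54.8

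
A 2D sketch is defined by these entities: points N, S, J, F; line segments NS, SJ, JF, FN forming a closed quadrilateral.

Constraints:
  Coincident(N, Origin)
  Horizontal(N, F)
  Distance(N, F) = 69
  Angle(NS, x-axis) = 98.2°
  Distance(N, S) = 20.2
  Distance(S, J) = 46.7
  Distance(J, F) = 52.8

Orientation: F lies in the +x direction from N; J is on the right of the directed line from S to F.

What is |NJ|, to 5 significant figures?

28.898

Checks: |SJ| = 46.70 ✓; |JF| = 52.80 ✓.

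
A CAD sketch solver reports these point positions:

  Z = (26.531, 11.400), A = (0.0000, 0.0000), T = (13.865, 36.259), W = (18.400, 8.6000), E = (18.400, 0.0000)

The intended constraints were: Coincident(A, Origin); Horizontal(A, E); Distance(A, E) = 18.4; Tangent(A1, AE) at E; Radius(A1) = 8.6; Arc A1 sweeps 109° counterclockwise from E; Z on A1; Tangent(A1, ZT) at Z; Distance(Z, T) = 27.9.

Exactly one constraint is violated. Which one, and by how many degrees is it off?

Tangent(A1, ZT) at Z — off by 8.00°.

A = (0.00, 0.00) ✓; A.y = 0.00, E.y = 0.00 ✓; |AE| = 18.40 ✓; ∠(WE, EA) = 90.00° ✓; |WE| = 8.600 ✓; bearing(W→Z) − bearing(W→E) = 109.0° ✓; |WZ| = 8.600 ✓; ∠(WZ, ZT) = 82.00° ✗; |ZT| = 27.90 ✓.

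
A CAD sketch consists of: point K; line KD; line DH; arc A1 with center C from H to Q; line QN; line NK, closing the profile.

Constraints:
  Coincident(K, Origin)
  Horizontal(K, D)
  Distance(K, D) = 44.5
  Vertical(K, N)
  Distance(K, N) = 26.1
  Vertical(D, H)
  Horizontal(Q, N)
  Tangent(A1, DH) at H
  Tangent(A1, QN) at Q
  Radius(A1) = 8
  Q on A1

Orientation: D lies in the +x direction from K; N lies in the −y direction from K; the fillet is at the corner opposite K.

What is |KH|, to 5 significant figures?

48.040

The virtual corner opposite K is at (44.500, -26.100). Since A1 is tangent to DH there, CH ⟂ DH and A1 meets QN tangentially, so CQ is at right angles to QN, with radius 8.0, so the center C sits 8.0 in from both sides at C = (36.500, -18.100). That places the tangent points at H = (44.500, -18.100) on DH and Q = (36.500, -26.100) on QN. Then |KH| = |H − K| = 48.040.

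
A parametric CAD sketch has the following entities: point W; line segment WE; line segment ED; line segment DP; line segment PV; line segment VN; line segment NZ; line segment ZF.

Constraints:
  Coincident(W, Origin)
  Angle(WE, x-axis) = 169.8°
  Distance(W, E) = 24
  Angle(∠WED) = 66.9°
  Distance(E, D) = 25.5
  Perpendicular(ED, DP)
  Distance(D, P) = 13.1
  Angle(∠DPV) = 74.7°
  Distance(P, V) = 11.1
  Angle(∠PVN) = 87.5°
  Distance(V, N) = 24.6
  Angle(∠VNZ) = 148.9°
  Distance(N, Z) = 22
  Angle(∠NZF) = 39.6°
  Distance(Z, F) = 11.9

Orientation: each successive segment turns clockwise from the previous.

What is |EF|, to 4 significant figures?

40.27

W is at the origin; WE runs at 169.8° with length 24.0, so E = (-23.62, 4.250). ∠WED = 66.9° gives ED at 56.70° from the x-axis; with |ED| = 25.5, D = (-9.621, 25.56). ED is perpendicular to DP, so DP runs at -33.30°; with |DP| = 13.1, P = (1.328, 18.37). ∠DPV = 74.7° gives PV at -138.6° from the x-axis; with |PV| = 11.1, V = (-6.998, 11.03). ∠PVN = 87.5° gives VN at 128.9° from the x-axis; with |VN| = 24.6, N = (-22.45, 30.18). ∠VNZ = 148.9° gives NZ at 97.80° from the x-axis; with |NZ| = 22.0, Z = (-25.43, 51.97). ∠NZF = 39.6° gives ZF at -42.60° from the x-axis; with |ZF| = 11.9, F = (-16.67, 43.92). Then |EF| = |F − E| = 40.27.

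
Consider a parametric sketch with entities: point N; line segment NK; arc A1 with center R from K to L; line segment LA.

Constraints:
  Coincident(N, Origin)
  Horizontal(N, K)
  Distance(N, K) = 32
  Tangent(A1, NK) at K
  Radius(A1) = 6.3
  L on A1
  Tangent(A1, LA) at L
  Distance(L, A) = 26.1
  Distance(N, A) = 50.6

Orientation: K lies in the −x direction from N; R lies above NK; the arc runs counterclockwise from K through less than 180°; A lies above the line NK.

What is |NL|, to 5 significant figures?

28.070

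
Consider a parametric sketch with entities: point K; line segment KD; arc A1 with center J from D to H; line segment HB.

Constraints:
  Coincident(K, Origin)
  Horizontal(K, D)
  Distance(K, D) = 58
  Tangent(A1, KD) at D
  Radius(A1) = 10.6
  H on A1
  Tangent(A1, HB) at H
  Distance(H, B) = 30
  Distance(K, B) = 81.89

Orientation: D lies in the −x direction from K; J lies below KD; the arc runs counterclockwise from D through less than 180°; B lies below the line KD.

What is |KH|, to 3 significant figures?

69.2

Checks: K.y = 0.00, D.y = 0.00 ✓; |JH| = 10.60 ✓; ∠(JH, HB) = 90.00° ✓; |HB| = 30.00 ✓; |KB| = 81.89 ✓.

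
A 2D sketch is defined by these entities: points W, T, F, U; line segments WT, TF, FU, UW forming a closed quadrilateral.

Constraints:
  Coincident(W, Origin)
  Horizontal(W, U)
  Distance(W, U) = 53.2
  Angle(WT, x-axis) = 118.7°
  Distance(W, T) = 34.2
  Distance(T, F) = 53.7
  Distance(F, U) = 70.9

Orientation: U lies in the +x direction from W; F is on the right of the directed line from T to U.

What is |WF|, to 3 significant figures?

27.3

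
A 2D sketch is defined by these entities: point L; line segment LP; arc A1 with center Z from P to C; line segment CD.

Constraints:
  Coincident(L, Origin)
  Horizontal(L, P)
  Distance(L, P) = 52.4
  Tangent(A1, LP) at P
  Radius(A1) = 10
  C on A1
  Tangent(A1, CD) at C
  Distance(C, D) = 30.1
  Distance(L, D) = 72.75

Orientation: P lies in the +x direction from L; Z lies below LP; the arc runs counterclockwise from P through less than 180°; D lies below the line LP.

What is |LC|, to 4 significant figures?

46.61

Checks: L = (0.00, 0.00) ✓; |LP| = 52.40 ✓; |ZC| = 10.00 ✓; ∠(ZC, CD) = 90.00° ✓; |CD| = 30.10 ✓; |LD| = 72.75 ✓.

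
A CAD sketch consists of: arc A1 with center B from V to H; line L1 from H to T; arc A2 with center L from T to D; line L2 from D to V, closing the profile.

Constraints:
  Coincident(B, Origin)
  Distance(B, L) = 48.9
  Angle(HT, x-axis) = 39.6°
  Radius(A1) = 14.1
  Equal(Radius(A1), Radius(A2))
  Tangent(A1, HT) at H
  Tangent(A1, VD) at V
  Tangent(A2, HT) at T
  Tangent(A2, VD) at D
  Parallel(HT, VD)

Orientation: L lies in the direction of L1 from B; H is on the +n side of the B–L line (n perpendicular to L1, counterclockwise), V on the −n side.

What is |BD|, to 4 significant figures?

50.89

The slot axis is L1's direction at 39.6°, so u = (cos 39.6°, sin 39.6°) = (0.7705, 0.6374) and n = (−sin 39.6°, cos 39.6°) = (-0.6374, 0.7705). B is at the origin and L lies 48.9 along u from B, so L = 48.9·u = (37.68, 31.17). Tangency of A1 to both parallel lines with radius 14.1 puts H and V at B ± 14.1·n: H = (-8.988, 10.86), V = (8.988, -10.86). Equal radii place T and D the same way about L: T = L + 14.1·n = (28.69, 42.03), D = L − 14.1·n = (46.67, 20.31). Then |BD| = |D − B| = 50.89.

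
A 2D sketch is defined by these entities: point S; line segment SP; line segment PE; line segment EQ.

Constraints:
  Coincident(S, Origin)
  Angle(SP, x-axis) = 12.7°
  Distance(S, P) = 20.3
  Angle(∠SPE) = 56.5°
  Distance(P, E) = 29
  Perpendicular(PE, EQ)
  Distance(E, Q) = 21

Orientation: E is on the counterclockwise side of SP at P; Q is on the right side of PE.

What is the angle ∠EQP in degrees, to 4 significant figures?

54.09°

S is at the origin; SP runs at 12.7° with length 20.3, so P = 20.3·(cos 12.7°, sin 12.7°) = (19.80, 4.463). ∠SPE = 56.5°, so PE runs at 12.7° + (180° − 56.5°) = 136.2° from the x-axis; with |PE| = 29.0, E = P + 29.0·(cos 136.2°, sin 136.2°) = (-1.128, 24.54). PE is perpendicular to EQ; with |EQ| = 21.0 on the right of PE, Q = E + 21.0·(0.6921, 0.7218) = (13.41, 39.69). Then cos ∠EQP = QE·QP / (|QE||QP|), giving 54.09°.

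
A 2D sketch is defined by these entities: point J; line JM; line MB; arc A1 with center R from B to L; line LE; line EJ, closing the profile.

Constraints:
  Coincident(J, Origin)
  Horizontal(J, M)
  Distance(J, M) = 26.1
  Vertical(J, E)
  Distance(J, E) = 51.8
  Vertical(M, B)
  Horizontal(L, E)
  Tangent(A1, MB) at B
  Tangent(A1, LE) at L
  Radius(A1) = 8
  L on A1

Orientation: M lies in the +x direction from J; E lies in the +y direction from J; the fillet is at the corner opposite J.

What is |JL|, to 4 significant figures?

54.87

The virtual corner opposite J is at (26.10, 51.80). A1 meets MB tangentially, so RB is at right angles to MB and the tangent condition forces RL to be normal to LE, with radius 8.0, so the center R sits 8.0 in from both sides at R = (18.10, 43.80). That places the tangent points at B = (26.10, 43.80) on MB and L = (18.10, 51.80) on LE. Then |JL| = |L − J| = 54.87.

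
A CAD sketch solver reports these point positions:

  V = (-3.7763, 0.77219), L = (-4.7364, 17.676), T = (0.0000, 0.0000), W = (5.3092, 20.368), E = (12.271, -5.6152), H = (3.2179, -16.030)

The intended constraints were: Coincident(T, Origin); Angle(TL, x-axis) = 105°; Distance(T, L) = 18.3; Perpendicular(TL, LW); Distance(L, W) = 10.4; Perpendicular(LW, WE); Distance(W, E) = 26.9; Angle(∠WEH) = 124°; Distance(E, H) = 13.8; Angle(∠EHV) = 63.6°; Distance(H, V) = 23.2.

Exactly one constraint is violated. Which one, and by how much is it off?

Distance(H, V) = 23.2 — off by 5.00.

T = (0.00, 0.00) ✓; TL at 105.0° ✓; |TL| = 18.30 ✓; ∠(TL, LW) = 90.00° ✓; |LW| = 10.40 ✓; ∠(LW, WE) = 90.00° ✓; |WE| = 26.90 ✓; ∠WEH = 124.0° ✓; |EH| = 13.80 ✓; ∠EHV = 63.60° ✓; |HV| = 18.20 ✗.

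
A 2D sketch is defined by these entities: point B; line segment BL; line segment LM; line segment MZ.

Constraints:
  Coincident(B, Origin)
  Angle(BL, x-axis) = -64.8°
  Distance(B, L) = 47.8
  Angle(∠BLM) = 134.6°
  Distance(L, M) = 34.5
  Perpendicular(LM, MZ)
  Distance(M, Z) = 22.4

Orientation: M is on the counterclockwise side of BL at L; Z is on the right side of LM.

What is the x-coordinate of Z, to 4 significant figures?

45.45

B is at the origin; BL runs at -64.8° with length 47.8, so L = 47.8·(cos -64.8°, sin -64.8°) = (20.35, -43.25). ∠BLM = 134.6°, so LM runs at -64.8° + (180° − 134.6°) = -19.40° from the x-axis; with |LM| = 34.5, M = L + 34.5·(cos -19.40°, sin -19.40°) = (52.89, -54.71). LM ⟂ MZ; with |MZ| = 22.4 on the right of LM, Z = M + 22.4·(-0.3322, -0.9432) = (45.45, -75.84). So Z.x = 45.45.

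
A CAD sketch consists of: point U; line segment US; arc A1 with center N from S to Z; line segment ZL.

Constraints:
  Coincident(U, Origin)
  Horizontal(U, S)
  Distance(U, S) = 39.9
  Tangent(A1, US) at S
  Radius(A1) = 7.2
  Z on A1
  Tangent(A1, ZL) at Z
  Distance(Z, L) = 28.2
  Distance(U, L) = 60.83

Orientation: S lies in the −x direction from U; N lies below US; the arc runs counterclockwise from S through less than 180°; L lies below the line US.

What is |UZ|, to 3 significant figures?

47.5

U is at the origin; US is horizontal with |US| = 39.9 and S on the −x side, so S = (-39.9, 0.00). A1 meets US tangentially, so NS is at right angles to US, so N = S + (0, -7.2) = (-39.9, -7.20). Since NZ ⟂ ZL (tangency), |NL| = √(7.2² + 28.2²) = 29.1 regardless of where Z sits on A1. So L lies on both circle(U, 60.83) and circle(N, 29.1); the below-US intersection is L = (-50.1, -34.4). Z is the foot of the tangent from L: Z = (-47.1, -6.41).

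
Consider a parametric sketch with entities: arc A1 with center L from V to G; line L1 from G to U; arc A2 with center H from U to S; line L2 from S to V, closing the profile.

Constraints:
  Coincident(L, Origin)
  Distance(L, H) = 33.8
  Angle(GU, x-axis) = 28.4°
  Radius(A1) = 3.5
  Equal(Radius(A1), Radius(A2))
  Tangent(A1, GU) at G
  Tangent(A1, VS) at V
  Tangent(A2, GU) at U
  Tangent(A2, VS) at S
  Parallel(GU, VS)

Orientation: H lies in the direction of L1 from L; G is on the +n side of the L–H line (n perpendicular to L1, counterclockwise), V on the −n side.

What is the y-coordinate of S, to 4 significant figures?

13.00

The slot axis is L1's direction at 28.4°, so u = (cos 28.4°, sin 28.4°) = (0.8796, 0.4756) and n = (−sin 28.4°, cos 28.4°) = (-0.4756, 0.8796). L is at the origin and H lies 33.8 along u from L, so H = 33.8·u = (29.73, 16.08). Tangency of A1 to both parallel lines with radius 3.5 puts G and V at L ± 3.5·n: G = (-1.665, 3.079), V = (1.665, -3.079). Equal radii place U and S the same way about H: U = H + 3.5·n = (28.07, 19.15), S = H − 3.5·n = (31.40, 13.00). So S.y = 13.00.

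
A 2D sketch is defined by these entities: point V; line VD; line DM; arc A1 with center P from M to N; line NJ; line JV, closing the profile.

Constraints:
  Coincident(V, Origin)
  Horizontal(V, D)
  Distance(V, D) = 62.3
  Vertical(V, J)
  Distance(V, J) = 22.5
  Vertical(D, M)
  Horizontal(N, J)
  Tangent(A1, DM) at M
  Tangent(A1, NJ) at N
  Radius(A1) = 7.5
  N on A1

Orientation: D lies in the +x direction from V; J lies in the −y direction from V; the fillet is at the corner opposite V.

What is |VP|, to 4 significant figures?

56.82

V is at the origin; VD is horizontal with |VD| = 62.3 and D on the +x side, so D = (62.30, 0.000). V and J share the same x with |VJ| = 22.5 and J on the −y side, so J = (0.000, -22.50). The virtual corner opposite V is at (62.30, -22.50). Tangency of A1 to DM means the radius PM is perpendicular to DM and the tangent condition forces PN to be normal to NJ, with radius 7.5, so the center P sits 7.5 in from both sides at P = (54.80, -15.00). Then |VP| = |P − V| = 56.82.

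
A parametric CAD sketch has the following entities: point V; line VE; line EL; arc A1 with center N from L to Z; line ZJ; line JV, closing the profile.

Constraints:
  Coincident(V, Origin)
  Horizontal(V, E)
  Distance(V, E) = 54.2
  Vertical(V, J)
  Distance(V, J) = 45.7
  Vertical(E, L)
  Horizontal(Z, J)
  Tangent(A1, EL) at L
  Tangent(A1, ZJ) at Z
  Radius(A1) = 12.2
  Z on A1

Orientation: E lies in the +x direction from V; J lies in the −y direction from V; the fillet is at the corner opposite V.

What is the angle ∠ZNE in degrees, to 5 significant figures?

159.99°

V is at the origin; V and E share the same y with |VE| = 54.2 and E on the +x side, so E = (54.200, 0.0000). V and J share the same x with |VJ| = 45.7 and J on the −y side, so J = (0.0000, -45.700). The virtual corner opposite V is at (54.200, -45.700). A1 meets EL tangentially, so NL is at right angles to EL and tangency of A1 to ZJ means the radius NZ is perpendicular to ZJ, with radius 12.2, so the center N sits 12.2 in from both sides at N = (42.000, -33.500). That places the tangent points at L = (54.200, -33.500) on EL and Z = (42.000, -45.700) on ZJ. Then cos ∠ZNE = NZ·NE / (|NZ||NE|), giving 159.99°.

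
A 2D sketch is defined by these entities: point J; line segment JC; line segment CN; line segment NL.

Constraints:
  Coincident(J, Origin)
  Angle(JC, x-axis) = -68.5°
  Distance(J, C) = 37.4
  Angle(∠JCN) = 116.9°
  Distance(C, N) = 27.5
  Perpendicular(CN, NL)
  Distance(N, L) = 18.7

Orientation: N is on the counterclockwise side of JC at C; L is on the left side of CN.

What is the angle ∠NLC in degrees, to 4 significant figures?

55.78°

∠JCN = 116.9°, so CN runs at -68.5° + (180° − 116.9°) = -5.400° from the x-axis; with |CN| = 27.5, N = C + 27.5·(cos -5.400°, sin -5.400°) = (41.09, -37.39). CN is perpendicular to NL; with |NL| = 18.7 on the left of CN, L = N + 18.7·(0.09411, 0.9956) = (42.84, -18.77). Then cos ∠NLC = LN·LC / (|LN||LC|), giving 55.78°.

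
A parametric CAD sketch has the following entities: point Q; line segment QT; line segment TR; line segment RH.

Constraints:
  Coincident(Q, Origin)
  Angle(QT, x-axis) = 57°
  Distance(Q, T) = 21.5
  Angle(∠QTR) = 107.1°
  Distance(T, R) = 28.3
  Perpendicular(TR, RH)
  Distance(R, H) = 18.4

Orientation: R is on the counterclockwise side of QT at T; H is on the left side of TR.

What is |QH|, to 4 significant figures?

34.69

Q is at the origin; QT runs at 57.0° with length 21.5, so T = 21.5·(cos 57.0°, sin 57.0°) = (11.71, 18.03). ∠QTR = 107.1°, so TR runs at 57.0° + (180° − 107.1°) = 129.9° from the x-axis; with |TR| = 28.3, R = T + 28.3·(cos 129.9°, sin 129.9°) = (-6.443, 39.74). TR is perpendicular to RH; with |RH| = 18.4 on the left of TR, H = R + 18.4·(-0.7672, -0.6414) = (-20.56, 27.94). Then |QH| = |H − Q| = 34.69.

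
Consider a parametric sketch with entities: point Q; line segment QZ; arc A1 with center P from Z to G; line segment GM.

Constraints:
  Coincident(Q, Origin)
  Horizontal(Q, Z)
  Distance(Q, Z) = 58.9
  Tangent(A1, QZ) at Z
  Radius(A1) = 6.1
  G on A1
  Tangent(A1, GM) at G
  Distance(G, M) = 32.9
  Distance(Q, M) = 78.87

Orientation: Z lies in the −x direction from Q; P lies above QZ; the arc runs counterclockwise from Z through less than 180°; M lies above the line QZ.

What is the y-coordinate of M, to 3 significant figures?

38.0

Checks: |PG| = 6.100 ✓; ∠(PG, GM) = 90.00° ✓; |GM| = 32.90 ✓; |QM| = 78.87 ✓.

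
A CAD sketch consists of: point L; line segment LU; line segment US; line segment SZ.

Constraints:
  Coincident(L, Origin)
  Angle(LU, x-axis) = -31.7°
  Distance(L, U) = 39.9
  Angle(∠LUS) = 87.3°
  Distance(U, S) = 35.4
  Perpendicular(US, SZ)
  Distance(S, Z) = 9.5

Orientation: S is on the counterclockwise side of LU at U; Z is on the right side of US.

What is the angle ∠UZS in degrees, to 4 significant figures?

74.98°

∠LUS = 87.3°, so US runs at -31.7° + (180° − 87.3°) = 61.00° from the x-axis; with |US| = 35.4, S = U + 35.4·(cos 61.00°, sin 61.00°) = (51.11, 9.995). The perpendicularity gives SZ at right angles to US; with |SZ| = 9.5 on the right of US, Z = S + 9.5·(0.8746, -0.4848) = (59.42, 5.390). Then cos ∠UZS = ZU·ZS / (|ZU||ZS|), giving 74.98°.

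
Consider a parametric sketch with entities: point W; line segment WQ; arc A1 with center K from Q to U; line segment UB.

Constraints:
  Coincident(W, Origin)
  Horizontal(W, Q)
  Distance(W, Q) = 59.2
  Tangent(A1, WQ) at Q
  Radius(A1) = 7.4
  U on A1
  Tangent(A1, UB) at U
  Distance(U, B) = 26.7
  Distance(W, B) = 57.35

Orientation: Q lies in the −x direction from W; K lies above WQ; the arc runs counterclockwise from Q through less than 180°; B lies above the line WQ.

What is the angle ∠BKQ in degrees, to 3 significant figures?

155°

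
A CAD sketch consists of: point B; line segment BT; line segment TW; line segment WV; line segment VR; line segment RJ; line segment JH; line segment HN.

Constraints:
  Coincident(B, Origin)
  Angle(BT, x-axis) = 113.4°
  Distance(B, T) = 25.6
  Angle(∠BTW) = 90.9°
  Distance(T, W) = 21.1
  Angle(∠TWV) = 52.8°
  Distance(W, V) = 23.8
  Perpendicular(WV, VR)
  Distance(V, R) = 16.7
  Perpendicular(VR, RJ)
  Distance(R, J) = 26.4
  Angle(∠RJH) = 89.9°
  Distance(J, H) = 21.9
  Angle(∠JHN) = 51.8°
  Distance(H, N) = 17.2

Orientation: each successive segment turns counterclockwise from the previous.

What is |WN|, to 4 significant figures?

12.22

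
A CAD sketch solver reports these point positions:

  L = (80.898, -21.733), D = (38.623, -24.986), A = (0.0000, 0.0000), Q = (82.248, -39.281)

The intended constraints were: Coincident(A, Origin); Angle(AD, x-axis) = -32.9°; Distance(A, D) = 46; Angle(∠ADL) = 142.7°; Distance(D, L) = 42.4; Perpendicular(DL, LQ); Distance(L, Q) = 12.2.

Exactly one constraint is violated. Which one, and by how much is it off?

Distance(L, Q) = 12.2 — off by 5.40.

A = (0.00, 0.00) ✓; AD at -32.90° ✓; |AD| = 46.00 ✓; ∠ADL = 142.7° ✓; |DL| = 42.40 ✓; ∠(DL, LQ) = 90.00° ✓; |LQ| = 17.60 ✗.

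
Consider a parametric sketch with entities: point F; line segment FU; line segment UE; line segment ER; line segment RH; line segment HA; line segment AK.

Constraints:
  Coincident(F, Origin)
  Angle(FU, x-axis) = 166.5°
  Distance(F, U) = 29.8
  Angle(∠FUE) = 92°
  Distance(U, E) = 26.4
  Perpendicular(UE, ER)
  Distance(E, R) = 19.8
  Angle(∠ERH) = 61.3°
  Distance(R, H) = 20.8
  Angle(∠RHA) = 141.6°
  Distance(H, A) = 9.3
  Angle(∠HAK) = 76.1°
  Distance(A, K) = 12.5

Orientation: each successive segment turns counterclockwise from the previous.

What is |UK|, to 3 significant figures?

16.9

F is at the origin; FU runs at 166.5° with length 29.8, so U = (-29.0, 6.96). ∠FUE = 92.0° gives UE at -106° from the x-axis; with |UE| = 26.4, E = (-36.0, -18.5). UE ⟂ ER, so ER runs at -15.5°; with |ER| = 19.8, R = (-17.0, -23.8). ∠ERH = 61.3° gives RH at 103° from the x-axis; with |RH| = 20.8, H = (-21.7, -3.52). ∠RHA = 141.6° gives HA at 142° from the x-axis; with |HA| = 9.3, A = (-29.0, 2.25). ∠HAK = 76.1° gives AK at -114° from the x-axis; with |AK| = 12.5, K = (-34.2, -9.12). Then |UK| = |K − U| = 16.9.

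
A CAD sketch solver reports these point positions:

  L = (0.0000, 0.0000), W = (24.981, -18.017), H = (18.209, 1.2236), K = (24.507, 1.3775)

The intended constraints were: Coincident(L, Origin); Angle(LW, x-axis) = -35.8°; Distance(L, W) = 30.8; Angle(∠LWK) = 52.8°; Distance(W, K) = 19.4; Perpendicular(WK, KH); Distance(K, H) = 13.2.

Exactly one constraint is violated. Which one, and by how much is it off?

Distance(K, H) = 13.2 — off by 6.90.

L = (0.00, 0.00) ✓; LW at -35.80° ✓; |LW| = 30.80 ✓; ∠LWK = 52.80° ✓; |WK| = 19.40 ✓; ∠(WK, KH) = 90.00° ✓; |KH| = 6.300 ✗.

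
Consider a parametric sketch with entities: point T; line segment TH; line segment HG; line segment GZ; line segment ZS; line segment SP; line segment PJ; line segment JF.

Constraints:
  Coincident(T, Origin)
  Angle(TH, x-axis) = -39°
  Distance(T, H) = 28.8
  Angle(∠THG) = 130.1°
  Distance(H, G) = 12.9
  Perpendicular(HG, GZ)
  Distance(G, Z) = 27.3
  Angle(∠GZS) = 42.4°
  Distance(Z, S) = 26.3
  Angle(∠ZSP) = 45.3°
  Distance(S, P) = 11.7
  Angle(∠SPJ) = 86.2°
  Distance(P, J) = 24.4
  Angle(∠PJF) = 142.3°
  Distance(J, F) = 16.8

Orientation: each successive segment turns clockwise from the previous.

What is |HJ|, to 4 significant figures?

32.89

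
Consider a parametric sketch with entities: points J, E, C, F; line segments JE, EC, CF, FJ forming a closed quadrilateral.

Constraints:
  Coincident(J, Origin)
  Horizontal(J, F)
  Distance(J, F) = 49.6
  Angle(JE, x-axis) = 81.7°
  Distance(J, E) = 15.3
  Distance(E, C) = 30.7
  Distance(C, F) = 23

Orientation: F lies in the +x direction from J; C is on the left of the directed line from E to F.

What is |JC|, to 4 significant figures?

36.51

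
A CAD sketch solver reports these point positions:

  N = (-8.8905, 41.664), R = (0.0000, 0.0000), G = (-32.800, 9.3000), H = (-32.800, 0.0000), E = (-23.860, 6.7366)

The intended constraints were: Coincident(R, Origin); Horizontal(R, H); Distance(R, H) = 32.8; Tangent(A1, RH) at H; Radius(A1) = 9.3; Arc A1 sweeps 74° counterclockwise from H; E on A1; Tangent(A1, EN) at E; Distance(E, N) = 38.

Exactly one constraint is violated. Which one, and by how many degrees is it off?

Tangent(A1, EN) at E — off by 7.20°.

R = (0.00, 0.00) ✓; R.y = 0.00, H.y = 0.00 ✓; |RH| = 32.80 ✓; ∠(GH, HR) = 90.00° ✓; |GH| = 9.300 ✓; bearing(G→E) − bearing(G→H) = 74.00° ✓; |GE| = 9.300 ✓; ∠(GE, EN) = 97.20° ✗; |EN| = 38.00 ✓.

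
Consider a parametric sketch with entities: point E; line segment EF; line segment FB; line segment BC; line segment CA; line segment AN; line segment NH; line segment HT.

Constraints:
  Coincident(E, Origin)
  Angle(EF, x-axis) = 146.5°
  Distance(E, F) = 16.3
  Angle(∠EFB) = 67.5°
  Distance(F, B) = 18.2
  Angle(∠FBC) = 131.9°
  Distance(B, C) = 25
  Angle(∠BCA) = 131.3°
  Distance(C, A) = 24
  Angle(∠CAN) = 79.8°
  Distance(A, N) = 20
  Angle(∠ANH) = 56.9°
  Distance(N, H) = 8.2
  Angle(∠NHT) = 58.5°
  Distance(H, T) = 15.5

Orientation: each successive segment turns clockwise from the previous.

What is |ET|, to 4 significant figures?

35.09

∠ANH = 56.9° gives NH at 73.90° from the x-axis; with |NH| = 8.2, H = (19.86, -6.232). ∠NHT = 58.5° gives HT at -47.60° from the x-axis; with |HT| = 15.5, T = (30.31, -17.68). Then |ET| = |T − E| = 35.09.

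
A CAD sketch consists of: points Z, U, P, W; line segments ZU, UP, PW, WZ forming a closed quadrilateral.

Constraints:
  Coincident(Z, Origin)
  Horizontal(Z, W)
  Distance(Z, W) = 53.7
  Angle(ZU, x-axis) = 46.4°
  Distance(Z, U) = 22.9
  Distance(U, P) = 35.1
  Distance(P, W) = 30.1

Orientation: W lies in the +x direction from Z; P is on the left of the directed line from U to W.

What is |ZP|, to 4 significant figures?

56.73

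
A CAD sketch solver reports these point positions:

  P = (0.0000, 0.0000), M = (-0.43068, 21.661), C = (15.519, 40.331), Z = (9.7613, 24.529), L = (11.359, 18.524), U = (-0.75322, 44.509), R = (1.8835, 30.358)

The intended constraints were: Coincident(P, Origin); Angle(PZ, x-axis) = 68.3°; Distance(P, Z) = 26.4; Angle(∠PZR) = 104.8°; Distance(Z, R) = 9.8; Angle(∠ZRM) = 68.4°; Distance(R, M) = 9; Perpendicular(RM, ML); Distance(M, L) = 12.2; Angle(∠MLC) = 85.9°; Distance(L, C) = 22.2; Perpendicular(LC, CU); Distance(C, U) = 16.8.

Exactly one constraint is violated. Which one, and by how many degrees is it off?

Perpendicular(LC, CU) — off by 3.60°.

P = (0.00, 0.00) ✓; PZ at 68.30° ✓; |PZ| = 26.40 ✓; ∠PZR = 104.8° ✓; |ZR| = 9.800 ✓; ∠ZRM = 68.40° ✓; |RM| = 9.000 ✓; ∠(RM, ML) = 90.00° ✓; |ML| = 12.20 ✓; ∠MLC = 85.90° ✓; |LC| = 22.20 ✓; ∠(LC, CU) = 86.40° ✗; |CU| = 16.80 ✓.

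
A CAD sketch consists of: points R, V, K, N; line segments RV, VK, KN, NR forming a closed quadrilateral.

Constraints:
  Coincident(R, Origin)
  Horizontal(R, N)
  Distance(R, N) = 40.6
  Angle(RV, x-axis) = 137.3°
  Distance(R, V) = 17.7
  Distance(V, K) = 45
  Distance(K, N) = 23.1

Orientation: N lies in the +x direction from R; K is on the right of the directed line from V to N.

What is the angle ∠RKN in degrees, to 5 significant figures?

106.54°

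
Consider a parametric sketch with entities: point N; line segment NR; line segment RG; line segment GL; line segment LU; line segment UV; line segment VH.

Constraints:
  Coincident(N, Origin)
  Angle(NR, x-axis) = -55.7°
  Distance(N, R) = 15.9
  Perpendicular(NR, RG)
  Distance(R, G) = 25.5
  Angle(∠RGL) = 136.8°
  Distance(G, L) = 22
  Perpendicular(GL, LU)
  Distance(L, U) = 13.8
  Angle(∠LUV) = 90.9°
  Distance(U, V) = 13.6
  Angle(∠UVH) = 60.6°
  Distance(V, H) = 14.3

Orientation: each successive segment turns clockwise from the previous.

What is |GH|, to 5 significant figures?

15.294

N is at the origin; NR runs at -55.7° with length 15.9, so R = (8.9601, -13.135). The perpendicularity gives RG at right angles to NR, so RG runs at -145.70°; with |RG| = 25.5, G = (-12.105, -27.505). ∠RGL = 136.8° gives GL at 171.10° from the x-axis; with |GL| = 22.0, L = (-33.841, -24.101). GL is perpendicular to LU, so LU runs at 81.100°; with |LU| = 13.8, U = (-31.706, -10.467). ∠LUV = 90.9° gives UV at -8.0000° from the x-axis; with |UV| = 13.6, V = (-18.238, -12.360). ∠UVH = 60.6° gives VH at -127.40° from the x-axis; with |VH| = 14.3, H = (-26.923, -23.720). Then |GH| = |H − G| = 15.294.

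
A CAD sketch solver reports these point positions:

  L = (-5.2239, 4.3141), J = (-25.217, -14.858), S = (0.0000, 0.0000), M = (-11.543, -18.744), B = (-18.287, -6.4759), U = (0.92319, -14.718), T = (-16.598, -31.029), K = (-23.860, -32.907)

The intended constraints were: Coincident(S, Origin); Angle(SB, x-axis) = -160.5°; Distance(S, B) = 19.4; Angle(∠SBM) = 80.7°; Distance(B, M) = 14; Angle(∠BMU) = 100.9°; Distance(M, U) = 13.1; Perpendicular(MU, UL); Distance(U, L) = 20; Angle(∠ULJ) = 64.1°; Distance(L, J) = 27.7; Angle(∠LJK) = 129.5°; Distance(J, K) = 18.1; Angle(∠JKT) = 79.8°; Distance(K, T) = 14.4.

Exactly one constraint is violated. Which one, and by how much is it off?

Distance(K, T) = 14.4 — off by 6.90.

S = (0.00, 0.00) ✓; SB at -160.5° ✓; |SB| = 19.40 ✓; ∠SBM = 80.70° ✓; |BM| = 14.00 ✓; ∠BMU = 100.9° ✓; |MU| = 13.10 ✓; ∠(MU, UL) = 90.00° ✓; |UL| = 20.00 ✓; ∠ULJ = 64.10° ✓; |LJ| = 27.70 ✓; ∠LJK = 129.5° ✓; |JK| = 18.10 ✓; ∠JKT = 79.80° ✓; |KT| = 7.501 ✗.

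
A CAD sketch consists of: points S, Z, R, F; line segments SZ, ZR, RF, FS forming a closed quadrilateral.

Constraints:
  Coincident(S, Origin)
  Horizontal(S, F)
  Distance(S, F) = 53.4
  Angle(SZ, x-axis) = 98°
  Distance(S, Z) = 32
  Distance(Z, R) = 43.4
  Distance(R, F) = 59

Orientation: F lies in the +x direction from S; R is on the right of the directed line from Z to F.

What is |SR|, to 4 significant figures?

12.52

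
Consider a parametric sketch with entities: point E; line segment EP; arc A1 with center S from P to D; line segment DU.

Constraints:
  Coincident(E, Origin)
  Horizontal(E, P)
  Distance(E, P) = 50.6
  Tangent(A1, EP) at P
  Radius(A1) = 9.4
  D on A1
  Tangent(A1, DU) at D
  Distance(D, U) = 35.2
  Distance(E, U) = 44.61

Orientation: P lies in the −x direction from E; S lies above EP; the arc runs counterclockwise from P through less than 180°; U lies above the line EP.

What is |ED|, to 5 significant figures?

42.567

Checks: |EP| = 50.60 ✓; |SD| = 9.400 ✓; ∠(SD, DU) = 90.00° ✓; |DU| = 35.20 ✓; |EU| = 44.61 ✓.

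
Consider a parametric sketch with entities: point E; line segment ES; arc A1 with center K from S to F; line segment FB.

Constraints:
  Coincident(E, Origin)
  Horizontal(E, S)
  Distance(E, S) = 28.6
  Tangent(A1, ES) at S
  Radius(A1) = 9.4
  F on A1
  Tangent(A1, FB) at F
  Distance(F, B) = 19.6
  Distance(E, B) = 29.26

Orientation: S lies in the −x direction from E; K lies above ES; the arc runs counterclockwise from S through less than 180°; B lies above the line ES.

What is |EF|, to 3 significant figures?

20.7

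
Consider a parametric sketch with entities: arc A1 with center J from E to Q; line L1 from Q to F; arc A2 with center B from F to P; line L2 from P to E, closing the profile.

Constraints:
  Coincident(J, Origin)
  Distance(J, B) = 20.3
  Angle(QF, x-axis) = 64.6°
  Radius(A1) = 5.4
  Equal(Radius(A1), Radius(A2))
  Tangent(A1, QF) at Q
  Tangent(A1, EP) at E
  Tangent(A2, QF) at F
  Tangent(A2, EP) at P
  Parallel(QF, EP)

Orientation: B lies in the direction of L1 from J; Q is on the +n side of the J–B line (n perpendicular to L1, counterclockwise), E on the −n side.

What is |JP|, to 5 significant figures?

21.006

The slot axis is L1's direction at 64.6°, so u = (cos 64.6°, sin 64.6°) = (0.42894, 0.90334) and n = (−sin 64.6°, cos 64.6°) = (-0.90334, 0.42894). J is at the origin and B lies 20.3 along u from J, so B = 20.3·u = (8.7074, 18.338). Tangency of A1 to both parallel lines with radius 5.4 puts Q and E at J ± 5.4·n: Q = (-4.8780, 2.3162), E = (4.8780, -2.3162). Equal radii place F and P the same way about B: F = B + 5.4·n = (3.8294, 20.654), P = B − 5.4·n = (13.585, 16.021). Then |JP| = |P − J| = 21.006.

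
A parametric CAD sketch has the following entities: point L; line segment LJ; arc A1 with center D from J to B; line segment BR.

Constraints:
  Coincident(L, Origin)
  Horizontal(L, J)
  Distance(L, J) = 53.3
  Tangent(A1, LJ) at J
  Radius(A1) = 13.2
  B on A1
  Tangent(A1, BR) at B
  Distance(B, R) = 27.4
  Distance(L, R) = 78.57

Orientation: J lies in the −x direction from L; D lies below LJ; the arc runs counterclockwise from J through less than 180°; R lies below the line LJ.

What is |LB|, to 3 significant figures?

67.7

L is at the origin; LJ is horizontal with |LJ| = 53.3 and J on the −x side, so J = (-53.3, 0.00). A1 meets LJ tangentially, so DJ is at right angles to LJ, so D = J + (0, -13.2) = (-53.3, -13.2). Since DB ⟂ BR (tangency), |DR| = √(13.2² + 27.4²) = 30.4 regardless of where B sits on A1. So R lies on both circle(L, 78.57) and circle(D, 30.4); the below-LJ intersection is R = (-67.6, -40.0). B is the foot of the tangent from R: B = (-66.5, -12.7).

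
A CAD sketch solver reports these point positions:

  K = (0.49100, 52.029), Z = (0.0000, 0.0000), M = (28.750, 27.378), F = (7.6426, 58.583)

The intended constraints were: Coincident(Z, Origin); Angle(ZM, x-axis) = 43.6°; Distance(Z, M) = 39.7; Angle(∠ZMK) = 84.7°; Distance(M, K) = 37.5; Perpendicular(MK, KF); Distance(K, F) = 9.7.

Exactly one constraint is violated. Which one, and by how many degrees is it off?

Perpendicular(MK, KF) — off by 6.40°.

Z = (0.00, 0.00) ✓; ZM at 43.60° ✓; |ZM| = 39.70 ✓; ∠ZMK = 84.70° ✓; |MK| = 37.50 ✓; ∠(MK, KF) = 96.40° ✗; |KF| = 9.701 ✓.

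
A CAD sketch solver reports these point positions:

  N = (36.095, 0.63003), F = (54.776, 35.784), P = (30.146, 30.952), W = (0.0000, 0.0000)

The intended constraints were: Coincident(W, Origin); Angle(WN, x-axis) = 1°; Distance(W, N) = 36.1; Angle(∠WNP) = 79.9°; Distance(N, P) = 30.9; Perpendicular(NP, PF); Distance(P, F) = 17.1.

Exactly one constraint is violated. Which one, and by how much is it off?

Distance(P, F) = 17.1 — off by 8.00.

W = (0.00, 0.00) ✓; WN at 1.000° ✓; |WN| = 36.10 ✓; ∠WNP = 79.90° ✓; |NP| = 30.90 ✓; ∠(NP, PF) = 90.00° ✓; |PF| = 25.10 ✗.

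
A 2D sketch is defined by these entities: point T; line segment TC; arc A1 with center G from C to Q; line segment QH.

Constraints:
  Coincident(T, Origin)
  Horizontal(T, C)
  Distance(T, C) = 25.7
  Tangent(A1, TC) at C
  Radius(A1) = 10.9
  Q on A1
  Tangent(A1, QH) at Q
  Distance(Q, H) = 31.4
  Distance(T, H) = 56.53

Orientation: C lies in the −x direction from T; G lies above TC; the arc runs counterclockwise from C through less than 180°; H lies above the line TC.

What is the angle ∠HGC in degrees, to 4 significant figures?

158.0°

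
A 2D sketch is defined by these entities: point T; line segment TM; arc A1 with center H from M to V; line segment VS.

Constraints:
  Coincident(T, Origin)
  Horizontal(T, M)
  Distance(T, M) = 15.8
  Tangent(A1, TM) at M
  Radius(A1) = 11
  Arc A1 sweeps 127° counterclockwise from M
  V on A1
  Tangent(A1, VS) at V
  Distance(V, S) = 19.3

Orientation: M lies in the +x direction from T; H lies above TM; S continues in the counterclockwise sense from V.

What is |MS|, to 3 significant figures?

33.2

T is at the origin; T and M share the same y with |TM| = 15.8 and M on the +x side, so M = (15.8, 0.00). A1 meets TM tangentially, so HM is at right angles to TM, so H = M + (0, 11) = (15.8, 11.0). On A1, M sits at bearing -90° from H; a 127° counterclockwise sweep puts V at bearing 37°, so V = H + 11.0·(cos 37°, sin 37°) = (24.6, 17.6). Tangency of A1 to VS means the radius HV is perpendicular to VS, so VS runs along (−sin 37°, cos 37°); with |VS| = 19.3, S = (13.0, 33.0). Then |MS| = |S − M| = 33.2.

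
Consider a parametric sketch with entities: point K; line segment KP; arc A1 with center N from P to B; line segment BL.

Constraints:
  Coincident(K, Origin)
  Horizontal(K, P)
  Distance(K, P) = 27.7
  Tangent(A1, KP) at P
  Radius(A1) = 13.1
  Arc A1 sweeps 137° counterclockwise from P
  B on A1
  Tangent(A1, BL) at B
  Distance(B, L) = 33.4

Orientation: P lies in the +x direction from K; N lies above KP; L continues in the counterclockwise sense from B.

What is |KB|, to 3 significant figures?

43.1

K is at the origin; K and P share the same y with |KP| = 27.7 and P on the +x side, so P = (27.7, 0.00). Tangency of A1 to KP means the radius NP is perpendicular to KP, so N = P + (0, 13.1) = (27.7, 13.1). On A1, P sits at bearing -90° from N; a 137° counterclockwise sweep puts B at bearing 47°, so B = N + 13.1·(cos 47°, sin 47°) = (36.6, 22.7). Then |KB| = |B − K| = 43.1.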